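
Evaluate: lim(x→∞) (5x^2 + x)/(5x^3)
This is an ∞/∞ indeterminate form.

Apply L'Hôpital's rule: differentiate numerator and denominator separately.
  f(x) = 5·x^2 + x   ⇒   f'(x) = 10·x + 1
  g(x) = 5·x^3   ⇒   g'(x) = 15·x^2
  lim(x→∞) f'(x)/g'(x) = lim(x→∞) (10·x + 1)/(15·x^2)
  = 0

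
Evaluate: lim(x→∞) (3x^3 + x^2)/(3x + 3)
This is an ∞/∞ indeterminate form.

Apply L'Hôpital's rule: differentiate numerator and denominator separately.
  f(x) = 3·x^3 + x^2   ⇒   f'(x) = 9·x^2 + 2·x
  g(x) = 3·x + 3   ⇒   g'(x) = 3
  lim(x→∞) f'(x)/g'(x) = lim(x→∞) (9·x^2 + 2·x)/(3)
  = ∞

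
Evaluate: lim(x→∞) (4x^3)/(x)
This is an ∞/∞ indeterminate form.

Apply L'Hôpital's rule: differentiate numerator and denominator separately.
  f(x) = 4·x^3   ⇒   f'(x) = 12·x^2
  g(x) = x   ⇒   g'(x) = 1
  lim(x→∞) f'(x)/g'(x) = lim(x→∞) (12·x^2)/(1)
  = ∞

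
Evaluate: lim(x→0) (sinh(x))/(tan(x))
This is a 0/0 indeterminate form.

Apply L'Hôpital's rule: differentiate numerator and denominator separately.
  f(x) = sinh(x)   ⇒   f'(x) = cosh(x)
  g(x) = tan(x)   ⇒   g'(x) = tan(x)^2 + 1
  lim(x→0) f'(x)/g'(x) = lim(x→0) (cosh(x))/(tan(x)^2 + 1)
  = 1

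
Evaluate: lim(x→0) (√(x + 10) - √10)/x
This is a standard limit.

Factor or rationalize the expression:
  lim(x→0) (√(x + 10) - √10)/x = sqrt(10)/20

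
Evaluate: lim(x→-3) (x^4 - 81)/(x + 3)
This is a standard limit.

Factor or rationalize the expression:
  lim(x→-3) (x^4 - 81)/(x + 3) = -108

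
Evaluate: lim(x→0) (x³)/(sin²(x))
This is a 0/0 indeterminate form.

Apply L'Hôpital's rule: differentiate numerator and denominator separately.
  f(x) = x^3   ⇒   f'(x) = 3·x^2
  g(x) = sin(x)^2   ⇒   g'(x) = 2·sin(x)·cos(x)
  lim(x→0) f'(x)/g'(x) = lim(x→0) (3·x^2)/(2·sin(x)·cos(x))
  = 0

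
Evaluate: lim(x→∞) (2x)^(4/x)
This is an exponential indeterminate form.

For exponential indeterminate forms, take the natural log:
  Let L = lim(x→∞) (2x)^(4/x)
  Then ln(L) = lim(x→∞) [exponent × ln(base)]
  Evaluate using L'Hôpital or standard limits, then exponentiate.
  L = 1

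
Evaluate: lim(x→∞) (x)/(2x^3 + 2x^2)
This is an ∞/∞ indeterminate form.

Apply L'Hôpital's rule: differentiate numerator and denominator separately.
  f(x) = x   ⇒   f'(x) = 1
  g(x) = 2·x^3 + 2·x^2   ⇒   g'(x) = 6·x^2 + 4·x
  lim(x→∞) f'(x)/g'(x) = lim(x→∞) (1)/(6·x^2 + 4·x)
  = 0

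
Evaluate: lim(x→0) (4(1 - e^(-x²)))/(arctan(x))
This is a 0/0 indeterminate form.

Apply L'Hôpital's rule: differentiate numerator and denominator separately.
  f(x) = 4 - 4·e^(-x^2)   ⇒   f'(x) = 8·x·e^(-x^2)
  g(x) = atan(x)   ⇒   g'(x) = 1/(x^2 + 1)
  lim(x→0) f'(x)/g'(x) = lim(x→0) (8·x·e^(-x^2))/(1/(x^2 + 1))
  = 0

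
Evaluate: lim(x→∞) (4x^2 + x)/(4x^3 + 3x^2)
This is an ∞/∞ indeterminate form.

Apply L'Hôpital's rule: differentiate numerator and denominator separately.
  f(x) = 4·x^2 + x   ⇒   f'(x) = 8·x + 1
  g(x) = 4·x^3 + 3·x^2   ⇒   g'(x) = 12·x^2 + 6·x
  lim(x→∞) f'(x)/g'(x) = lim(x→∞) (8·x + 1)/(12·x^2 + 6·x)
  = 0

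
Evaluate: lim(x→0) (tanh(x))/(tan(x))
This is a 0/0 indeterminate form.

Apply L'Hôpital's rule: differentiate numerator and denominator separately.
  f(x) = tanh(x)   ⇒   f'(x) = 1 - tanh(x)^2
  g(x) = tan(x)   ⇒   g'(x) = tan(x)^2 + 1
  lim(x→0) f'(x)/g'(x) = lim(x→0) (1 - tanh(x)^2)/(tan(x)^2 + 1)
  = 1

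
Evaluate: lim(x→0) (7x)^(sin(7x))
This is an exponential indeterminate form.

For exponential indeterminate forms, take the natural log:
  Let L = lim(x→0) (7x)^(sin(7x))
  Then ln(L) = lim(x→0) [exponent × ln(base)]
  Evaluate using L'Hôpital or standard limits, then exponentiate.
  L = 1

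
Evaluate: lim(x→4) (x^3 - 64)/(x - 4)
This is a standard limit.

Factor or rationalize the expression:
  lim(x→4) (x^3 - 64)/(x - 4) = 48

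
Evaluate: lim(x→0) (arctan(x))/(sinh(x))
This is a 0/0 indeterminate form.

Apply L'Hôpital's rule: differentiate numerator and denominator separately.
  f(x) = atan(x)   ⇒   f'(x) = 1/(x^2 + 1)
  g(x) = sinh(x)   ⇒   g'(x) = cosh(x)
  lim(x→0) f'(x)/g'(x) = lim(x→0) (1/(x^2 + 1))/(cosh(x))
  = 1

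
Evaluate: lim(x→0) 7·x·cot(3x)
This is a 0·∞ indeterminate form.

Rewrite 0·∞ as a quotient (0/0 or ∞/∞ form), then apply L'Hôpital's rule:
  lim(x→0) 7·x·cot(3x) = 7/3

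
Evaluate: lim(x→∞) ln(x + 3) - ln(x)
This is an ∞-∞ indeterminate form.

Combine fractions or rationalize to convert ∞-∞ to 0/0 form:
  lim(x→∞) ln(x + 3) - ln(x) = 0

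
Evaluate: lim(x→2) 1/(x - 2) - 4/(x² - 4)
This is an ∞-∞ indeterminate form.

Combine fractions or rationalize to convert ∞-∞ to 0/0 form:
  lim(x→2) 1/(x - 2) - 4/(x² - 4) = 1/4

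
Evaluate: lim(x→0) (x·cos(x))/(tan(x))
This is a 0/0 indeterminate form.

Apply L'Hôpital's rule: differentiate numerator and denominator separately.
  f(x) = x·cos(x)   ⇒   f'(x) = -x·sin(x) + cos(x)
  g(x) = tan(x)   ⇒   g'(x) = tan(x)^2 + 1
  lim(x→0) f'(x)/g'(x) = lim(x→0) (-x·sin(x) + cos(x))/(tan(x)^2 + 1)
  = 1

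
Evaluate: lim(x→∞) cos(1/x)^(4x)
This is an exponential indeterminate form.

For exponential indeterminate forms, take the natural log:
  Let L = lim(x→∞) cos(1/x)^(4x)
  Then ln(L) = lim(x→∞) [exponent × ln(base)]
  Evaluate using L'Hôpital or standard limits, then exponentiate.
  L = 1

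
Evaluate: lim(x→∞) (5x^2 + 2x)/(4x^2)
This is an ∞/∞ indeterminate form.

Apply L'Hôpital's rule: differentiate numerator and denominator separately.
  f(x) = 5·x^2 + 2·x   ⇒   f'(x) = 10·x + 2
  g(x) = 4·x^2   ⇒   g'(x) = 8·x
  lim(x→∞) f'(x)/g'(x) = lim(x→∞) (10·x + 2)/(8·x)
  = 5/4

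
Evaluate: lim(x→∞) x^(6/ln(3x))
This is an exponential indeterminate form.

For exponential indeterminate forms, take the natural log:
  Let L = lim(x→∞) x^(6/ln(3x))
  Then ln(L) = lim(x→∞) [exponent × ln(base)]
  Evaluate using L'Hôpital or standard limits, then exponentiate.
  L = e^(6)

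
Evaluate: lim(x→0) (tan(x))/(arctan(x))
This is a 0/0 indeterminate form.

Apply L'Hôpital's rule: differentiate numerator and denominator separately.
  f(x) = tan(x)   ⇒   f'(x) = tan(x)^2 + 1
  g(x) = atan(x)   ⇒   g'(x) = 1/(x^2 + 1)
  lim(x→0) f'(x)/g'(x) = lim(x→0) (tan(x)^2 + 1)/(1/(x^2 + 1))
  = 1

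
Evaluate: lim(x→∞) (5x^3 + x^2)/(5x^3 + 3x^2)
This is an ∞/∞ indeterminate form.

Apply L'Hôpital's rule: differentiate numerator and denominator separately.
  f(x) = 5·x^3 + x^2   ⇒   f'(x) = 15·x^2 + 2·x
  g(x) = 5·x^3 + 3·x^2   ⇒   g'(x) = 15·x^2 + 6·x
  lim(x→∞) f'(x)/g'(x) = lim(x→∞) (15·x^2 + 2·x)/(15·x^2 + 6·x)
  = 1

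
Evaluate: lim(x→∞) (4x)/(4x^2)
This is an ∞/∞ indeterminate form.

Apply L'Hôpital's rule: differentiate numerator and denominator separately.
  f(x) = 4·x   ⇒   f'(x) = 4
  g(x) = 4·x^2   ⇒   g'(x) = 8·x
  lim(x→∞) f'(x)/g'(x) = lim(x→∞) (4)/(8·x)
  = 0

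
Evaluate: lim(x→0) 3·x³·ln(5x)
This is a 0·∞ indeterminate form.

Rewrite 0·∞ as a quotient (0/0 or ∞/∞ form), then apply L'Hôpital's rule:
  lim(x→0) 3·x³·ln(5x) = 0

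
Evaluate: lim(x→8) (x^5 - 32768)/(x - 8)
This is a standard limit.

Factor or rationalize the expression:
  lim(x→8) (x^5 - 32768)/(x - 8) = 20480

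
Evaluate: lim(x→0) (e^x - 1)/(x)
This is a 0/0 indeterminate form.

Apply L'Hôpital's rule: differentiate numerator and denominator separately.
  f(x) = e^(x) - 1   ⇒   f'(x) = e^(x)
  g(x) = x   ⇒   g'(x) = 1
  lim(x→0) f'(x)/g'(x) = lim(x→0) (e^(x))/(1)
  = 1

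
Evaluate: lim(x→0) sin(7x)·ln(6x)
This is a 0·∞ indeterminate form.

Rewrite 0·∞ as a quotient (0/0 or ∞/∞ form), then apply L'Hôpital's rule:
  lim(x→0) sin(7x)·ln(6x) = 0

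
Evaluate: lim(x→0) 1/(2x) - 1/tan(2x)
This is an ∞-∞ indeterminate form.

Combine fractions or rationalize to convert ∞-∞ to 0/0 form:
  lim(x→0) 1/(2x) - 1/tan(2x) = 0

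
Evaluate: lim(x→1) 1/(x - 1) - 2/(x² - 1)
This is an ∞-∞ indeterminate form.

Combine fractions or rationalize to convert ∞-∞ to 0/0 form:
  lim(x→1) 1/(x - 1) - 2/(x² - 1) = 1/2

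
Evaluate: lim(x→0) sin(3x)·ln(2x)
This is a 0·∞ indeterminate form.

Rewrite 0·∞ as a quotient (0/0 or ∞/∞ form), then apply L'Hôpital's rule:
  lim(x→0) sin(3x)·ln(2x) = 0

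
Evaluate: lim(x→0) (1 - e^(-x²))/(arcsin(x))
This is a 0/0 indeterminate form.

Apply L'Hôpital's rule: differentiate numerator and denominator separately.
  f(x) = 1 - e^(-x^2)   ⇒   f'(x) = 2·x·e^(-x^2)
  g(x) = asin(x)   ⇒   g'(x) = 1/sqrt(1 - x^2)
  lim(x→0) f'(x)/g'(x) = lim(x→0) (2·x·e^(-x^2))/(1/sqrt(1 - x^2))
  = 0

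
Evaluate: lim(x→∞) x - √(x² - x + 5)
This is an ∞-∞ indeterminate form.

Combine fractions or rationalize to convert ∞-∞ to 0/0 form:
  lim(x→∞) x - √(x² - x + 5) = 1/2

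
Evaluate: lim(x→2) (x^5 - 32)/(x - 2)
This is a standard limit.

Factor or rationalize the expression:
  lim(x→2) (x^5 - 32)/(x - 2) = 80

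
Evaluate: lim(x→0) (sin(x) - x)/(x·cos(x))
This is a 0/0 indeterminate form.

Apply L'Hôpital's rule: differentiate numerator and denominator separately.
  f(x) = -x + sin(x)   ⇒   f'(x) = cos(x) - 1
  g(x) = x·cos(x)   ⇒   g'(x) = -x·sin(x) + cos(x)
  lim(x→0) f'(x)/g'(x) = lim(x→0) (cos(x) - 1)/(-x·sin(x) + cos(x))
  = 0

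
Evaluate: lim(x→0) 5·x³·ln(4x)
This is a 0·∞ indeterminate form.

Rewrite 0·∞ as a quotient (0/0 or ∞/∞ form), then apply L'Hôpital's rule:
  lim(x→0) 5·x³·ln(4x) = 0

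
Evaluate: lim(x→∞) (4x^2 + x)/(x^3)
This is an ∞/∞ indeterminate form.

Apply L'Hôpital's rule: differentiate numerator and denominator separately.
  f(x) = 4·x^2 + x   ⇒   f'(x) = 8·x + 1
  g(x) = x^3   ⇒   g'(x) = 3·x^2
  lim(x→∞) f'(x)/g'(x) = lim(x→∞) (8·x + 1)/(3·x^2)
  = 0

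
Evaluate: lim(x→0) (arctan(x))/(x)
This is a 0/0 indeterminate form.

Apply L'Hôpital's rule: differentiate numerator and denominator separately.
  f(x) = atan(x)   ⇒   f'(x) = 1/(x^2 + 1)
  g(x) = x   ⇒   g'(x) = 1
  lim(x→0) f'(x)/g'(x) = lim(x→0) (1/(x^2 + 1))/(1)
  = 1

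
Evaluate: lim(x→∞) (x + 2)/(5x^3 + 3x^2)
This is an ∞/∞ indeterminate form.

Apply L'Hôpital's rule: differentiate numerator and denominator separately.
  f(x) = x + 2   ⇒   f'(x) = 1
  g(x) = 5·x^3 + 3·x^2   ⇒   g'(x) = 15·x^2 + 6·x
  lim(x→∞) f'(x)/g'(x) = lim(x→∞) (1)/(15·x^2 + 6·x)
  = 0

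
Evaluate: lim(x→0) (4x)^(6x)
This is an exponential indeterminate form.

For exponential indeterminate forms, take the natural log:
  Let L = lim(x→0) (4x)^(6x)
  Then ln(L) = lim(x→0) [exponent × ln(base)]
  Evaluate using L'Hôpital or standard limits, then exponentiate.
  L = 1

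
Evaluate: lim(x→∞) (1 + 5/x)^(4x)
This is an exponential indeterminate form.

For exponential indeterminate forms, take the natural log:
  Let L = lim(x→∞) (1 + 5/x)^(4x)
  Then ln(L) = lim(x→∞) [exponent × ln(base)]
  Evaluate using L'Hôpital or standard limits, then exponentiate.
  L = e^(20)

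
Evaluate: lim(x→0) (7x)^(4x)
This is an exponential indeterminate form.

For exponential indeterminate forms, take the natural log:
  Let L = lim(x→0) (7x)^(4x)
  Then ln(L) = lim(x→0) [exponent × ln(base)]
  Evaluate using L'Hôpital or standard limits, then exponentiate.
  L = 1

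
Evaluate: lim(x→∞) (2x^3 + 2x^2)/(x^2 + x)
This is an ∞/∞ indeterminate form.

Apply L'Hôpital's rule: differentiate numerator and denominator separately.
  f(x) = 2·x^3 + 2·x^2   ⇒   f'(x) = 6·x^2 + 4·x
  g(x) = x^2 + x   ⇒   g'(x) = 2·x + 1
  lim(x→∞) f'(x)/g'(x) = lim(x→∞) (6·x^2 + 4·x)/(2·x + 1)
  = ∞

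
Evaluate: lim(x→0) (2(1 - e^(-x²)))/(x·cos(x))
This is a 0/0 indeterminate form.

Apply L'Hôpital's rule: differentiate numerator and denominator separately.
  f(x) = 2 - 2·e^(-x^2)   ⇒   f'(x) = 4·x·e^(-x^2)
  g(x) = x·cos(x)   ⇒   g'(x) = -x·sin(x) + cos(x)
  lim(x→0) f'(x)/g'(x) = lim(x→0) (4·x·e^(-x^2))/(-x·sin(x) + cos(x))
  = 0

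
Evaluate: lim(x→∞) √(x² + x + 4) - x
This is an ∞-∞ indeterminate form.

Combine fractions or rationalize to convert ∞-∞ to 0/0 form:
  lim(x→∞) √(x² + x + 4) - x = 1/2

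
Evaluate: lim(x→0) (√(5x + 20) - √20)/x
This is a standard limit.

Factor or rationalize the expression:
  lim(x→0) (√(5x + 20) - √20)/x = sqrt(5)/4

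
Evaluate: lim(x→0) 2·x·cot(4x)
This is a 0·∞ indeterminate form.

Rewrite 0·∞ as a quotient (0/0 or ∞/∞ form), then apply L'Hôpital's rule:
  lim(x→0) 2·x·cot(4x) = 1/2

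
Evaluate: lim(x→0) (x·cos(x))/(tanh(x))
This is a 0/0 indeterminate form.

Apply L'Hôpital's rule: differentiate numerator and denominator separately.
  f(x) = x·cos(x)   ⇒   f'(x) = -x·sin(x) + cos(x)
  g(x) = tanh(x)   ⇒   g'(x) = 1 - tanh(x)^2
  lim(x→0) f'(x)/g'(x) = lim(x→0) (-x·sin(x) + cos(x))/(1 - tanh(x)^2)
  = 1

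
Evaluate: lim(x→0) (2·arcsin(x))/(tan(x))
This is a 0/0 indeterminate form.

Apply L'Hôpital's rule: differentiate numerator and denominator separately.
  f(x) = 2·asin(x)   ⇒   f'(x) = 2/sqrt(1 - x^2)
  g(x) = tan(x)   ⇒   g'(x) = tan(x)^2 + 1
  lim(x→0) f'(x)/g'(x) = lim(x→0) (2/sqrt(1 - x^2))/(tan(x)^2 + 1)
  = 2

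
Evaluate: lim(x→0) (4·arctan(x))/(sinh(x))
This is a 0/0 indeterminate form.

Apply L'Hôpital's rule: differentiate numerator and denominator separately.
  f(x) = 4·atan(x)   ⇒   f'(x) = 4/(x^2 + 1)
  g(x) = sinh(x)   ⇒   g'(x) = cosh(x)
  lim(x→0) f'(x)/g'(x) = lim(x→0) (4/(x^2 + 1))/(cosh(x))
  = 4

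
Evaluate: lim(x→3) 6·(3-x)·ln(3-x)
This is a 0·∞ indeterminate form.

Rewrite 0·∞ as a quotient (0/0 or ∞/∞ form), then apply L'Hôpital's rule:
  lim(x→3) 6·(3-x)·ln(3-x) = 0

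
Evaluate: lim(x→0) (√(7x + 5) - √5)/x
This is a standard limit.

Factor or rationalize the expression:
  lim(x→0) (√(7x + 5) - √5)/x = 7·sqrt(5)/10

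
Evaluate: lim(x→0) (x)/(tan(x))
This is a 0/0 indeterminate form.

Apply L'Hôpital's rule: differentiate numerator and denominator separately.
  f(x) = x   ⇒   f'(x) = 1
  g(x) = tan(x)   ⇒   g'(x) = tan(x)^2 + 1
  lim(x→0) f'(x)/g'(x) = lim(x→0) (1)/(tan(x)^2 + 1)
  = 1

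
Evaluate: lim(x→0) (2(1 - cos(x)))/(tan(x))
This is a 0/0 indeterminate form.

Apply L'Hôpital's rule: differentiate numerator and denominator separately.
  f(x) = 2 - 2·cos(x)   ⇒   f'(x) = 2·sin(x)
  g(x) = tan(x)   ⇒   g'(x) = tan(x)^2 + 1
  lim(x→0) f'(x)/g'(x) = lim(x→0) (2·sin(x))/(tan(x)^2 + 1)
  = 0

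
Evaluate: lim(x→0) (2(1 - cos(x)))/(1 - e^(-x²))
This is a 0/0 indeterminate form.

Apply L'Hôpital's rule: differentiate numerator and denominator separately.
  f(x) = 2 - 2·cos(x)   ⇒   f'(x) = 2·sin(x)
  g(x) = 1 - e^(-x^2)   ⇒   g'(x) = 2·x·e^(-x^2)
  lim(x→0) f'(x)/g'(x) = lim(x→0) (2·sin(x))/(2·x·e^(-x^2))
  = 1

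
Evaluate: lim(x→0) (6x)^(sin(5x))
This is an exponential indeterminate form.

For exponential indeterminate forms, take the natural log:
  Let L = lim(x→0) (6x)^(sin(5x))
  Then ln(L) = lim(x→0) [exponent × ln(base)]
  Evaluate using L'Hôpital or standard limits, then exponentiate.
  L = 1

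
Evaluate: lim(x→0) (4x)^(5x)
This is an exponential indeterminate form.

For exponential indeterminate forms, take the natural log:
  Let L = lim(x→0) (4x)^(5x)
  Then ln(L) = lim(x→0) [exponent × ln(base)]
  Evaluate using L'Hôpital or standard limits, then exponentiate.
  L = 1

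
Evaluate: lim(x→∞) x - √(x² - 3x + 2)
This is an ∞-∞ indeterminate form.

Combine fractions or rationalize to convert ∞-∞ to 0/0 form:
  lim(x→∞) x - √(x² - 3x + 2) = 3/2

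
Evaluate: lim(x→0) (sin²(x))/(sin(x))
This is a 0/0 indeterminate form.

Apply L'Hôpital's rule: differentiate numerator and denominator separately.
  f(x) = sin(x)^2   ⇒   f'(x) = 2·sin(x)·cos(x)
  g(x) = sin(x)   ⇒   g'(x) = cos(x)
  lim(x→0) f'(x)/g'(x) = lim(x→0) (2·sin(x)·cos(x))/(cos(x))
  = 0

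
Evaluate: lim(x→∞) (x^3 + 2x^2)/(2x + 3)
This is an ∞/∞ indeterminate form.

Apply L'Hôpital's rule: differentiate numerator and denominator separately.
  f(x) = x^3 + 2·x^2   ⇒   f'(x) = 3·x^2 + 4·x
  g(x) = 2·x + 3   ⇒   g'(x) = 2
  lim(x→∞) f'(x)/g'(x) = lim(x→∞) (3·x^2 + 4·x)/(2)
  = ∞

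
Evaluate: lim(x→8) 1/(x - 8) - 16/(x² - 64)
This is an ∞-∞ indeterminate form.

Combine fractions or rationalize to convert ∞-∞ to 0/0 form:
  lim(x→8) 1/(x - 8) - 16/(x² - 64) = 1/16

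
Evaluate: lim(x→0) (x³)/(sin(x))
This is a 0/0 indeterminate form.

Apply L'Hôpital's rule: differentiate numerator and denominator separately.
  f(x) = x^3   ⇒   f'(x) = 3·x^2
  g(x) = sin(x)   ⇒   g'(x) = cos(x)
  lim(x→0) f'(x)/g'(x) = lim(x→0) (3·x^2)/(cos(x))
  = 0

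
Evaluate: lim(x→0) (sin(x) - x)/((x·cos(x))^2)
This is a 0/0 indeterminate form.

Apply L'Hôpital's rule: differentiate numerator and denominator separately.
  f(x) = -x + sin(x)   ⇒   f'(x) = cos(x) - 1
  g(x) = x^2·cos(x)^2   ⇒   g'(x) = -2·x^2·sin(x)·cos(x) + 2·x·cos(x)^2
  lim(x→0) f'(x)/g'(x) = lim(x→0) (cos(x) - 1)/(-2·x^2·sin(x)·cos(x) + 2·x·cos(x)^2)
  = 0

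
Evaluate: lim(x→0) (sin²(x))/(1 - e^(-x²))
This is a 0/0 indeterminate form.

Apply L'Hôpital's rule: differentiate numerator and denominator separately.
  f(x) = sin(x)^2   ⇒   f'(x) = 2·sin(x)·cos(x)
  g(x) = 1 - e^(-x^2)   ⇒   g'(x) = 2·x·e^(-x^2)
  lim(x→0) f'(x)/g'(x) = lim(x→0) (2·sin(x)·cos(x))/(2·x·e^(-x^2))
  = 1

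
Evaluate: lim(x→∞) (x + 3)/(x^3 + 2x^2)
This is an ∞/∞ indeterminate form.

Apply L'Hôpital's rule: differentiate numerator and denominator separately.
  f(x) = x + 3   ⇒   f'(x) = 1
  g(x) = x^3 + 2·x^2   ⇒   g'(x) = 3·x^2 + 4·x
  lim(x→∞) f'(x)/g'(x) = lim(x→∞) (1)/(3·x^2 + 4·x)
  = 0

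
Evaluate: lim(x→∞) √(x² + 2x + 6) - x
This is an ∞-∞ indeterminate form.

Combine fractions or rationalize to convert ∞-∞ to 0/0 form:
  lim(x→∞) √(x² + 2x + 6) - x = 1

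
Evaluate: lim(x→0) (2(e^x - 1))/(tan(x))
This is a 0/0 indeterminate form.

Apply L'Hôpital's rule: differentiate numerator and denominator separately.
  f(x) = 2·e^(x) - 2   ⇒   f'(x) = 2·e^(x)
  g(x) = tan(x)   ⇒   g'(x) = tan(x)^2 + 1
  lim(x→0) f'(x)/g'(x) = lim(x→0) (2·e^(x))/(tan(x)^2 + 1)
  = 2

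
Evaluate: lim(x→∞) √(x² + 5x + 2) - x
This is an ∞-∞ indeterminate form.

Combine fractions or rationalize to convert ∞-∞ to 0/0 form:
  lim(x→∞) √(x² + 5x + 2) - x = 5/2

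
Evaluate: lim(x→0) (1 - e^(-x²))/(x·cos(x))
This is a 0/0 indeterminate form.

Apply L'Hôpital's rule: differentiate numerator and denominator separately.
  f(x) = 1 - e^(-x^2)   ⇒   f'(x) = 2·x·e^(-x^2)
  g(x) = x·cos(x)   ⇒   g'(x) = -x·sin(x) + cos(x)
  lim(x→0) f'(x)/g'(x) = lim(x→0) (2·x·e^(-x^2))/(-x·sin(x) + cos(x))
  = 0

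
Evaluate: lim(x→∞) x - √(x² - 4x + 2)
This is an ∞-∞ indeterminate form.

Combine fractions or rationalize to convert ∞-∞ to 0/0 form:
  lim(x→∞) x - √(x² - 4x + 2) = 2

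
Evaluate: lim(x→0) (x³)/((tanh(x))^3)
This is a 0/0 indeterminate form.

Apply L'Hôpital's rule: differentiate numerator and denominator separately.
  f(x) = x^3   ⇒   f'(x) = 3·x^2
  g(x) = tanh(x)^3   ⇒   g'(x) = (3 - 3·tanh(x)^2)·tanh(x)^2
  lim(x→0) f'(x)/g'(x) = lim(x→0) (3·x^2)/((3 - 3·tanh(x)^2)·tanh(x)^2)
  = 1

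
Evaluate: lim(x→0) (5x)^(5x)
This is an exponential indeterminate form.

For exponential indeterminate forms, take the natural log:
  Let L = lim(x→0) (5x)^(5x)
  Then ln(L) = lim(x→0) [exponent × ln(base)]
  Evaluate using L'Hôpital or standard limits, then exponentiate.
  L = 1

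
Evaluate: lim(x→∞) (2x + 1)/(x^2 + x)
This is an ∞/∞ indeterminate form.

Apply L'Hôpital's rule: differentiate numerator and denominator separately.
  f(x) = 2·x + 1   ⇒   f'(x) = 2
  g(x) = x^2 + x   ⇒   g'(x) = 2·x + 1
  lim(x→∞) f'(x)/g'(x) = lim(x→∞) (2)/(2·x + 1)
  = 0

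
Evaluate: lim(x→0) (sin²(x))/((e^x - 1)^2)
This is a 0/0 indeterminate form.

Apply L'Hôpital's rule: differentiate numerator and denominator separately.
  f(x) = sin(x)^2   ⇒   f'(x) = 2·sin(x)·cos(x)
  g(x) = (e^(x) - 1)^2   ⇒   g'(x) = 2·(e^(x) - 1)·e^(x)
  lim(x→0) f'(x)/g'(x) = lim(x→0) (2·sin(x)·cos(x))/(2·(e^(x) - 1)·e^(x))
  = 1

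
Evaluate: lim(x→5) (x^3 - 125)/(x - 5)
This is a standard limit.

Factor or rationalize the expression:
  lim(x→5) (x^3 - 125)/(x - 5) = 75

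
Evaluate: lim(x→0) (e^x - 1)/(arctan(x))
This is a 0/0 indeterminate form.

Apply L'Hôpital's rule: differentiate numerator and denominator separately.
  f(x) = e^(x) - 1   ⇒   f'(x) = e^(x)
  g(x) = atan(x)   ⇒   g'(x) = 1/(x^2 + 1)
  lim(x→0) f'(x)/g'(x) = lim(x→0) (e^(x))/(1/(x^2 + 1))
  = 1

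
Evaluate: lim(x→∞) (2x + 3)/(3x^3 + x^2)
This is an ∞/∞ indeterminate form.

Apply L'Hôpital's rule: differentiate numerator and denominator separately.
  f(x) = 2·x + 3   ⇒   f'(x) = 2
  g(x) = 3·x^3 + x^2   ⇒   g'(x) = 9·x^2 + 2·x
  lim(x→∞) f'(x)/g'(x) = lim(x→∞) (2)/(9·x^2 + 2·x)
  = 0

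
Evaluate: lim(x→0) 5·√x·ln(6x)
This is a 0·∞ indeterminate form.

Rewrite 0·∞ as a quotient (0/0 or ∞/∞ form), then apply L'Hôpital's rule:
  lim(x→0) 5·√x·ln(6x) = 0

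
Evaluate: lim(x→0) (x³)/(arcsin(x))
This is a 0/0 indeterminate form.

Apply L'Hôpital's rule: differentiate numerator and denominator separately.
  f(x) = x^3   ⇒   f'(x) = 3·x^2
  g(x) = asin(x)   ⇒   g'(x) = 1/sqrt(1 - x^2)
  lim(x→0) f'(x)/g'(x) = lim(x→0) (3·x^2)/(1/sqrt(1 - x^2))
  = 0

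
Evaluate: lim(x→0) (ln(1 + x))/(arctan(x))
This is a 0/0 indeterminate form.

Apply L'Hôpital's rule: differentiate numerator and denominator separately.
  f(x) = ln(x + 1)   ⇒   f'(x) = 1/(x + 1)
  g(x) = atan(x)   ⇒   g'(x) = 1/(x^2 + 1)
  lim(x→0) f'(x)/g'(x) = lim(x→0) (1/(x + 1))/(1/(x^2 + 1))
  = 1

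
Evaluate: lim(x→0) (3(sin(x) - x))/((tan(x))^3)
This is a 0/0 indeterminate form.

Apply L'Hôpital's rule: differentiate numerator and denominator separately.
  f(x) = -3·x + 3·sin(x)   ⇒   f'(x) = 3·cos(x) - 3
  g(x) = tan(x)^3   ⇒   g'(x) = (3·tan(x)^2 + 3)·tan(x)^2
  lim(x→0) f'(x)/g'(x) = lim(x→0) (3·cos(x) - 3)/((3·tan(x)^2 + 3)·tan(x)^2)
  = -1/2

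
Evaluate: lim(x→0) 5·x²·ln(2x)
This is a 0·∞ indeterminate form.

Rewrite 0·∞ as a quotient (0/0 or ∞/∞ form), then apply L'Hôpital's rule:
  lim(x→0) 5·x²·ln(2x) = 0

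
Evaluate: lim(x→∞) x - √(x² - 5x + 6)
This is an ∞-∞ indeterminate form.

Combine fractions or rationalize to convert ∞-∞ to 0/0 form:
  lim(x→∞) x - √(x² - 5x + 6) = 5/2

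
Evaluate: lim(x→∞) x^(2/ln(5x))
This is an exponential indeterminate form.

For exponential indeterminate forms, take the natural log:
  Let L = lim(x→∞) x^(2/ln(5x))
  Then ln(L) = lim(x→∞) [exponent × ln(base)]
  Evaluate using L'Hôpital or standard limits, then exponentiate.
  L = e²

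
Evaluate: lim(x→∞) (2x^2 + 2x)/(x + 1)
This is an ∞/∞ indeterminate form.

Apply L'Hôpital's rule: differentiate numerator and denominator separately.
  f(x) = 2·x^2 + 2·x   ⇒   f'(x) = 4·x + 2
  g(x) = x + 1   ⇒   g'(x) = 1
  lim(x→∞) f'(x)/g'(x) = lim(x→∞) (4·x + 2)/(1)
  = ∞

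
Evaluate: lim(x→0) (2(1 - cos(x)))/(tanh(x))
This is a 0/0 indeterminate form.

Apply L'Hôpital's rule: differentiate numerator and denominator separately.
  f(x) = 2 - 2·cos(x)   ⇒   f'(x) = 2·sin(x)
  g(x) = tanh(x)   ⇒   g'(x) = 1 - tanh(x)^2
  lim(x→0) f'(x)/g'(x) = lim(x→0) (2·sin(x))/(1 - tanh(x)^2)
  = 0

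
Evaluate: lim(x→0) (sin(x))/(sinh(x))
This is a 0/0 indeterminate form.

Apply L'Hôpital's rule: differentiate numerator and denominator separately.
  f(x) = sin(x)   ⇒   f'(x) = cos(x)
  g(x) = sinh(x)   ⇒   g'(x) = cosh(x)
  lim(x→0) f'(x)/g'(x) = lim(x→0) (cos(x))/(cosh(x))
  = 1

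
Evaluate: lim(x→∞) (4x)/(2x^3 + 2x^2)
This is an ∞/∞ indeterminate form.

Apply L'Hôpital's rule: differentiate numerator and denominator separately.
  f(x) = 4·x   ⇒   f'(x) = 4
  g(x) = 2·x^3 + 2·x^2   ⇒   g'(x) = 6·x^2 + 4·x
  lim(x→∞) f'(x)/g'(x) = lim(x→∞) (4)/(6·x^2 + 4·x)
  = 0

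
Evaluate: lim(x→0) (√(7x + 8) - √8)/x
This is a standard limit.

Factor or rationalize the expression:
  lim(x→0) (√(7x + 8) - √8)/x = 7·sqrt(2)/8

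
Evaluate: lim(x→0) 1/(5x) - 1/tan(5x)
This is an ∞-∞ indeterminate form.

Combine fractions or rationalize to convert ∞-∞ to 0/0 form:
  lim(x→0) 1/(5x) - 1/tan(5x) = 0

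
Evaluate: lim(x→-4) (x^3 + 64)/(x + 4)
This is a standard limit.

Factor or rationalize the expression:
  lim(x→-4) (x^3 + 64)/(x + 4) = 48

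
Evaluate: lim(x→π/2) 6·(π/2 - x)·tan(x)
This is a 0·∞ indeterminate form.

Rewrite 0·∞ as a quotient (0/0 or ∞/∞ form), then apply L'Hôpital's rule:
  lim(x→π/2) 6·(π/2 - x)·tan(x) = 6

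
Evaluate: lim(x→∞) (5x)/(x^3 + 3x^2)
This is an ∞/∞ indeterminate form.

Apply L'Hôpital's rule: differentiate numerator and denominator separately.
  f(x) = 5·x   ⇒   f'(x) = 5
  g(x) = x^3 + 3·x^2   ⇒   g'(x) = 3·x^2 + 6·x
  lim(x→∞) f'(x)/g'(x) = lim(x→∞) (5)/(3·x^2 + 6·x)
  = 0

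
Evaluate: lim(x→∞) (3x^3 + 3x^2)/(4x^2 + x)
This is an ∞/∞ indeterminate form.

Apply L'Hôpital's rule: differentiate numerator and denominator separately.
  f(x) = 3·x^3 + 3·x^2   ⇒   f'(x) = 9·x^2 + 6·x
  g(x) = 4·x^2 + x   ⇒   g'(x) = 8·x + 1
  lim(x→∞) f'(x)/g'(x) = lim(x→∞) (9·x^2 + 6·x)/(8·x + 1)
  = ∞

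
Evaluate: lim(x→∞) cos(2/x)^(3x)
This is an exponential indeterminate form.

For exponential indeterminate forms, take the natural log:
  Let L = lim(x→∞) cos(2/x)^(3x)
  Then ln(L) = lim(x→∞) [exponent × ln(base)]
  Evaluate using L'Hôpital or standard limits, then exponentiate.
  L = 1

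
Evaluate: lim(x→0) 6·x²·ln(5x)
This is a 0·∞ indeterminate form.

Rewrite 0·∞ as a quotient (0/0 or ∞/∞ form), then apply L'Hôpital's rule:
  lim(x→0) 6·x²·ln(5x) = 0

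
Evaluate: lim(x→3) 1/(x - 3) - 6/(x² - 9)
This is an ∞-∞ indeterminate form.

Combine fractions or rationalize to convert ∞-∞ to 0/0 form:
  lim(x→3) 1/(x - 3) - 6/(x² - 9) = 1/6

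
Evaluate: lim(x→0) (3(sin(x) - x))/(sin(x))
This is a 0/0 indeterminate form.

Apply L'Hôpital's rule: differentiate numerator and denominator separately.
  f(x) = -3·x + 3·sin(x)   ⇒   f'(x) = 3·cos(x) - 3
  g(x) = sin(x)   ⇒   g'(x) = cos(x)
  lim(x→0) f'(x)/g'(x) = lim(x→0) (3·cos(x) - 3)/(cos(x))
  = 0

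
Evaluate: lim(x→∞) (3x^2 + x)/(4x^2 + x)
This is an ∞/∞ indeterminate form.

Apply L'Hôpital's rule: differentiate numerator and denominator separately.
  f(x) = 3·x^2 + x   ⇒   f'(x) = 6·x + 1
  g(x) = 4·x^2 + x   ⇒   g'(x) = 8·x + 1
  lim(x→∞) f'(x)/g'(x) = lim(x→∞) (6·x + 1)/(8·x + 1)
  = 3/4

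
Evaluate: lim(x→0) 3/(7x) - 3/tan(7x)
This is an ∞-∞ indeterminate form.

Combine fractions or rationalize to convert ∞-∞ to 0/0 form:
  lim(x→0) 3/(7x) - 3/tan(7x) = 0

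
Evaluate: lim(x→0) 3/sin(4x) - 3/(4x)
This is an ∞-∞ indeterminate form.

Combine fractions or rationalize to convert ∞-∞ to 0/0 form:
  lim(x→0) 3/sin(4x) - 3/(4x) = 0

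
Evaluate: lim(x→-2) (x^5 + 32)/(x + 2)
This is a standard limit.

Factor or rationalize the expression:
  lim(x→-2) (x^5 + 32)/(x + 2) = 80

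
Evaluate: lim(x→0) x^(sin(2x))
This is an exponential indeterminate form.

For exponential indeterminate forms, take the natural log:
  Let L = lim(x→0) x^(sin(2x))
  Then ln(L) = lim(x→0) [exponent × ln(base)]
  Evaluate using L'Hôpital or standard limits, then exponentiate.
  L = 1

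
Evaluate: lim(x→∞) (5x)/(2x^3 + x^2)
This is an ∞/∞ indeterminate form.

Apply L'Hôpital's rule: differentiate numerator and denominator separately.
  f(x) = 5·x   ⇒   f'(x) = 5
  g(x) = 2·x^3 + x^2   ⇒   g'(x) = 6·x^2 + 2·x
  lim(x→∞) f'(x)/g'(x) = lim(x→∞) (5)/(6·x^2 + 2·x)
  = 0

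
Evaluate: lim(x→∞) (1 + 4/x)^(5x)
This is an exponential indeterminate form.

For exponential indeterminate forms, take the natural log:
  Let L = lim(x→∞) (1 + 4/x)^(5x)
  Then ln(L) = lim(x→∞) [exponent × ln(base)]
  Evaluate using L'Hôpital or standard limits, then exponentiate.
  L = e^(20)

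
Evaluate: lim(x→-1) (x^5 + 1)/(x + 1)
This is a standard limit.

Factor or rationalize the expression:
  lim(x→-1) (x^5 + 1)/(x + 1) = 5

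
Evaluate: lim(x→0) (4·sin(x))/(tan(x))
This is a 0/0 indeterminate form.

Apply L'Hôpital's rule: differentiate numerator and denominator separately.
  f(x) = 4·sin(x)   ⇒   f'(x) = 4·cos(x)
  g(x) = tan(x)   ⇒   g'(x) = tan(x)^2 + 1
  lim(x→0) f'(x)/g'(x) = lim(x→0) (4·cos(x))/(tan(x)^2 + 1)
  = 4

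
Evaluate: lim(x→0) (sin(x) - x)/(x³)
This is a 0/0 indeterminate form.

Apply L'Hôpital's rule: differentiate numerator and denominator separately.
  f(x) = -x + sin(x)   ⇒   f'(x) = cos(x) - 1
  g(x) = x^3   ⇒   g'(x) = 3·x^2
  lim(x→0) f'(x)/g'(x) = lim(x→0) (cos(x) - 1)/(3·x^2)
  = -1/6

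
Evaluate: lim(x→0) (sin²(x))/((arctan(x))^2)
This is a 0/0 indeterminate form.

Apply L'Hôpital's rule: differentiate numerator and denominator separately.
  f(x) = sin(x)^2   ⇒   f'(x) = 2·sin(x)·cos(x)
  g(x) = atan(x)^2   ⇒   g'(x) = 2·atan(x)/(x^2 + 1)
  lim(x→0) f'(x)/g'(x) = lim(x→0) (2·sin(x)·cos(x))/(2·atan(x)/(x^2 + 1))
  = 1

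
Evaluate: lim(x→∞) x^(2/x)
This is an exponential indeterminate form.

For exponential indeterminate forms, take the natural log:
  Let L = lim(x→∞) x^(2/x)
  Then ln(L) = lim(x→∞) [exponent × ln(base)]
  Evaluate using L'Hôpital or standard limits, then exponentiate.
  L = 1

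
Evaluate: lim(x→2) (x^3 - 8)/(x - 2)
This is a standard limit.

Factor or rationalize the expression:
  lim(x→2) (x^3 - 8)/(x - 2) = 12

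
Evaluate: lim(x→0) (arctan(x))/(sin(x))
This is a 0/0 indeterminate form.

Apply L'Hôpital's rule: differentiate numerator and denominator separately.
  f(x) = atan(x)   ⇒   f'(x) = 1/(x^2 + 1)
  g(x) = sin(x)   ⇒   g'(x) = cos(x)
  lim(x→0) f'(x)/g'(x) = lim(x→0) (1/(x^2 + 1))/(cos(x))
  = 1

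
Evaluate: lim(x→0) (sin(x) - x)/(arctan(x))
This is a 0/0 indeterminate form.

Apply L'Hôpital's rule: differentiate numerator and denominator separately.
  f(x) = -x + sin(x)   ⇒   f'(x) = cos(x) - 1
  g(x) = atan(x)   ⇒   g'(x) = 1/(x^2 + 1)
  lim(x→0) f'(x)/g'(x) = lim(x→0) (cos(x) - 1)/(1/(x^2 + 1))
  = 0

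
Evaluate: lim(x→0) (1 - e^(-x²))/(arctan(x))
This is a 0/0 indeterminate form.

Apply L'Hôpital's rule: differentiate numerator and denominator separately.
  f(x) = 1 - e^(-x^2)   ⇒   f'(x) = 2·x·e^(-x^2)
  g(x) = atan(x)   ⇒   g'(x) = 1/(x^2 + 1)
  lim(x→0) f'(x)/g'(x) = lim(x→0) (2·x·e^(-x^2))/(1/(x^2 + 1))
  = 0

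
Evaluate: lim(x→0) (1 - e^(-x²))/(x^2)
This is a 0/0 indeterminate form.

Apply L'Hôpital's rule: differentiate numerator and denominator separately.
  f(x) = 1 - e^(-x^2)   ⇒   f'(x) = 2·x·e^(-x^2)
  g(x) = x^2   ⇒   g'(x) = 2·x
  lim(x→0) f'(x)/g'(x) = lim(x→0) (2·x·e^(-x^2))/(2·x)
  = 1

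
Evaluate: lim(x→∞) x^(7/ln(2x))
This is an exponential indeterminate form.

For exponential indeterminate forms, take the natural log:
  Let L = lim(x→∞) x^(7/ln(2x))
  Then ln(L) = lim(x→∞) [exponent × ln(base)]
  Evaluate using L'Hôpital or standard limits, then exponentiate.
  L = e^(7)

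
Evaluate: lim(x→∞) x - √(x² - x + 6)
This is an ∞-∞ indeterminate form.

Combine fractions or rationalize to convert ∞-∞ to 0/0 form:
  lim(x→∞) x - √(x² - x + 6) = 1/2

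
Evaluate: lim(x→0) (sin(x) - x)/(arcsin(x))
This is a 0/0 indeterminate form.

Apply L'Hôpital's rule: differentiate numerator and denominator separately.
  f(x) = -x + sin(x)   ⇒   f'(x) = cos(x) - 1
  g(x) = asin(x)   ⇒   g'(x) = 1/sqrt(1 - x^2)
  lim(x→0) f'(x)/g'(x) = lim(x→0) (cos(x) - 1)/(1/sqrt(1 - x^2))
  = 0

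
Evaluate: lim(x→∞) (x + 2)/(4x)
This is an ∞/∞ indeterminate form.

Apply L'Hôpital's rule: differentiate numerator and denominator separately.
  f(x) = x + 2   ⇒   f'(x) = 1
  g(x) = 4·x   ⇒   g'(x) = 4
  lim(x→∞) f'(x)/g'(x) = lim(x→∞) (1)/(4)
  = 1/4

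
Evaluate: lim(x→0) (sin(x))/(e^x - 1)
This is a 0/0 indeterminate form.

Apply L'Hôpital's rule: differentiate numerator and denominator separately.
  f(x) = sin(x)   ⇒   f'(x) = cos(x)
  g(x) = e^(x) - 1   ⇒   g'(x) = e^(x)
  lim(x→0) f'(x)/g'(x) = lim(x→0) (cos(x))/(e^(x))
  = 1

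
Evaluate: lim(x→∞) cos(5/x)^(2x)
This is an exponential indeterminate form.

For exponential indeterminate forms, take the natural log:
  Let L = lim(x→∞) cos(5/x)^(2x)
  Then ln(L) = lim(x→∞) [exponent × ln(base)]
  Evaluate using L'Hôpital or standard limits, then exponentiate.
  L = 1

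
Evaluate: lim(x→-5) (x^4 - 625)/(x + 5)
This is a standard limit.

Factor or rationalize the expression:
  lim(x→-5) (x^4 - 625)/(x + 5) = -500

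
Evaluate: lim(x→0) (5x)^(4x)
This is an exponential indeterminate form.

For exponential indeterminate forms, take the natural log:
  Let L = lim(x→0) (5x)^(4x)
  Then ln(L) = lim(x→0) [exponent × ln(base)]
  Evaluate using L'Hôpital or standard limits, then exponentiate.
  L = 1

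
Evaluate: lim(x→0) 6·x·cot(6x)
This is a 0·∞ indeterminate form.

Rewrite 0·∞ as a quotient (0/0 or ∞/∞ form), then apply L'Hôpital's rule:
  lim(x→0) 6·x·cot(6x) = 1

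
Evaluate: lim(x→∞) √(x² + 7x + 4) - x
This is an ∞-∞ indeterminate form.

Combine fractions or rationalize to convert ∞-∞ to 0/0 form:
  lim(x→∞) √(x² + 7x + 4) - x = 7/2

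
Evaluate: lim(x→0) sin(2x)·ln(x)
This is a 0·∞ indeterminate form.

Rewrite 0·∞ as a quotient (0/0 or ∞/∞ form), then apply L'Hôpital's rule:
  lim(x→0) sin(2x)·ln(x) = 0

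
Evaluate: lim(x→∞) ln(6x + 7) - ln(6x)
This is an ∞-∞ indeterminate form.

Combine fractions or rationalize to convert ∞-∞ to 0/0 form:
  lim(x→∞) ln(6x + 7) - ln(6x) = 0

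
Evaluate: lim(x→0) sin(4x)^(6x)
This is an exponential indeterminate form.

For exponential indeterminate forms, take the natural log:
  Let L = lim(x→0) sin(4x)^(6x)
  Then ln(L) = lim(x→0) [exponent × ln(base)]
  Evaluate using L'Hôpital or standard limits, then exponentiate.
  L = 1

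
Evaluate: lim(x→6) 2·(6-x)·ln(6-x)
This is a 0·∞ indeterminate form.

Rewrite 0·∞ as a quotient (0/0 or ∞/∞ form), then apply L'Hôpital's rule:
  lim(x→6) 2·(6-x)·ln(6-x) = 0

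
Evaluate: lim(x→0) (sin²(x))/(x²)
This is a 0/0 indeterminate form.

Apply L'Hôpital's rule: differentiate numerator and denominator separately.
  f(x) = sin(x)^2   ⇒   f'(x) = 2·sin(x)·cos(x)
  g(x) = x^2   ⇒   g'(x) = 2·x
  lim(x→0) f'(x)/g'(x) = lim(x→0) (2·sin(x)·cos(x))/(2·x)
  = 1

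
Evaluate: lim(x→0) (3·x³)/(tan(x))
This is a 0/0 indeterminate form.

Apply L'Hôpital's rule: differentiate numerator and denominator separately.
  f(x) = 3·x^3   ⇒   f'(x) = 9·x^2
  g(x) = tan(x)   ⇒   g'(x) = tan(x)^2 + 1
  lim(x→0) f'(x)/g'(x) = lim(x→0) (9·x^2)/(tan(x)^2 + 1)
  = 0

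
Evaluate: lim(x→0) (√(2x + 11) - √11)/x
This is a standard limit.

Factor or rationalize the expression:
  lim(x→0) (√(2x + 11) - √11)/x = sqrt(11)/11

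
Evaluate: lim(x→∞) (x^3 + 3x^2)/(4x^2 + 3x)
This is an ∞/∞ indeterminate form.

Apply L'Hôpital's rule: differentiate numerator and denominator separately.
  f(x) = x^3 + 3·x^2   ⇒   f'(x) = 3·x^2 + 6·x
  g(x) = 4·x^2 + 3·x   ⇒   g'(x) = 8·x + 3
  lim(x→∞) f'(x)/g'(x) = lim(x→∞) (3·x^2 + 6·x)/(8·x + 3)
  = ∞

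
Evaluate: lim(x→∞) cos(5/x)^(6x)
This is an exponential indeterminate form.

For exponential indeterminate forms, take the natural log:
  Let L = lim(x→∞) cos(5/x)^(6x)
  Then ln(L) = lim(x→∞) [exponent × ln(base)]
  Evaluate using L'Hôpital or standard limits, then exponentiate.
  L = 1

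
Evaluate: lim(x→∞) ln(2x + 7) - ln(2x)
This is an ∞-∞ indeterminate form.

Combine fractions or rationalize to convert ∞-∞ to 0/0 form:
  lim(x→∞) ln(2x + 7) - ln(2x) = 0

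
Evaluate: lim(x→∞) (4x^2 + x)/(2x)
This is an ∞/∞ indeterminate form.

Apply L'Hôpital's rule: differentiate numerator and denominator separately.
  f(x) = 4·x^2 + x   ⇒   f'(x) = 8·x + 1
  g(x) = 2·x   ⇒   g'(x) = 2
  lim(x→∞) f'(x)/g'(x) = lim(x→∞) (8·x + 1)/(2)
  = ∞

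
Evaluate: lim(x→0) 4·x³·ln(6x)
This is a 0·∞ indeterminate form.

Rewrite 0·∞ as a quotient (0/0 or ∞/∞ form), then apply L'Hôpital's rule:
  lim(x→0) 4·x³·ln(6x) = 0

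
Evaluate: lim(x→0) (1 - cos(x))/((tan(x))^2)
This is a 0/0 indeterminate form.

Apply L'Hôpital's rule: differentiate numerator and denominator separately.
  f(x) = 1 - cos(x)   ⇒   f'(x) = sin(x)
  g(x) = tan(x)^2   ⇒   g'(x) = (2·tan(x)^2 + 2)·tan(x)
  lim(x→0) f'(x)/g'(x) = lim(x→0) (sin(x))/((2·tan(x)^2 + 2)·tan(x))
  = 1/2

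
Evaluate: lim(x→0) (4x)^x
This is an exponential indeterminate form.

For exponential indeterminate forms, take the natural log:
  Let L = lim(x→0) (4x)^x
  Then ln(L) = lim(x→0) [exponent × ln(base)]
  Evaluate using L'Hôpital or standard limits, then exponentiate.
  L = 1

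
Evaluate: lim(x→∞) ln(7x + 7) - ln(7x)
This is an ∞-∞ indeterminate form.

Combine fractions or rationalize to convert ∞-∞ to 0/0 form:
  lim(x→∞) ln(7x + 7) - ln(7x) = 0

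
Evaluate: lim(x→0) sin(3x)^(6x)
This is an exponential indeterminate form.

For exponential indeterminate forms, take the natural log:
  Let L = lim(x→0) sin(3x)^(6x)
  Then ln(L) = lim(x→0) [exponent × ln(base)]
  Evaluate using L'Hôpital or standard limits, then exponentiate.
  L = 1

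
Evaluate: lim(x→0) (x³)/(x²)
This is a 0/0 indeterminate form.

Apply L'Hôpital's rule: differentiate numerator and denominator separately.
  f(x) = x^3   ⇒   f'(x) = 3·x^2
  g(x) = x^2   ⇒   g'(x) = 2·x
  lim(x→0) f'(x)/g'(x) = lim(x→0) (3·x^2)/(2·x)
  = 0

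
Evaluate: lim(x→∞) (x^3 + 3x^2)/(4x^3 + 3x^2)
This is an ∞/∞ indeterminate form.

Apply L'Hôpital's rule: differentiate numerator and denominator separately.
  f(x) = x^3 + 3·x^2   ⇒   f'(x) = 3·x^2 + 6·x
  g(x) = 4·x^3 + 3·x^2   ⇒   g'(x) = 12·x^2 + 6·x
  lim(x→∞) f'(x)/g'(x) = lim(x→∞) (3·x^2 + 6·x)/(12·x^2 + 6·x)
  = 1/4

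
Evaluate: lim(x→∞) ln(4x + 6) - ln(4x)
This is an ∞-∞ indeterminate form.

Combine fractions or rationalize to convert ∞-∞ to 0/0 form:
  lim(x→∞) ln(4x + 6) - ln(4x) = 0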